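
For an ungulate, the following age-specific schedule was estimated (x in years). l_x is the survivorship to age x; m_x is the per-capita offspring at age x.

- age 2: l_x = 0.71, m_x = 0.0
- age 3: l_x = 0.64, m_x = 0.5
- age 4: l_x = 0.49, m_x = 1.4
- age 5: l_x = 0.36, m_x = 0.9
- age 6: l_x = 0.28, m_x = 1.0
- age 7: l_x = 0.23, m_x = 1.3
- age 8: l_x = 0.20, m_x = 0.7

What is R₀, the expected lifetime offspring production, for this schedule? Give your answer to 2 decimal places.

2.05

R₀ = Σ l_x m_x:
  age 2: 0.71 × 0.0 = 0.0000
  age 3: 0.64 × 0.5 = 0.3200
  age 4: 0.49 × 1.4 = 0.6860
  age 5: 0.36 × 0.9 = 0.3240
  age 6: 0.28 × 1.0 = 0.2800
  age 7: 0.23 × 1.3 = 0.2990
  age 8: 0.20 × 0.7 = 0.1400
R₀ = 0.0000 + 0.3200 + 0.6860 + 0.3240 + 0.2800 + 0.2990 + 0.1400 = 2.0490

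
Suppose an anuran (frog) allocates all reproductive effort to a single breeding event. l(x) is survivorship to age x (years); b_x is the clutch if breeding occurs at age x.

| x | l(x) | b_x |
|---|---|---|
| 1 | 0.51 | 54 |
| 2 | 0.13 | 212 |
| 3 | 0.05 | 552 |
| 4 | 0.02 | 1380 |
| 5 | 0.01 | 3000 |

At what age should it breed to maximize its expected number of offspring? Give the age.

Expected offspring if breeding at age x = l(x) × b_x:
  age 1: 0.51 × 54 = 27.540
  age 2: 0.13 × 212 = 27.560
  age 3: 0.05 × 552 = 27.600
  age 4: 0.02 × 1380 = 27.600
  age 5: 0.01 × 3000 = 30.000
Maximum at age 5 (30.000).

5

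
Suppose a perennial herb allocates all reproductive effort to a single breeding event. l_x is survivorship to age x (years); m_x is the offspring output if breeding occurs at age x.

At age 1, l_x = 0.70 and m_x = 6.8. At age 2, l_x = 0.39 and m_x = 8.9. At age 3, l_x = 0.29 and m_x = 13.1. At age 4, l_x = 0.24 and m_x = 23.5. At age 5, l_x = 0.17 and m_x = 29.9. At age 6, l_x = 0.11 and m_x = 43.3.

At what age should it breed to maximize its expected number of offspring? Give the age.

Expected offspring if breeding at age x = l_x × m_x:
  age 1: 0.70 × 6.8 = 4.760
  age 2: 0.39 × 8.9 = 3.471
  age 3: 0.29 × 13.1 = 3.799
  age 4: 0.24 × 23.5 = 5.640
  age 5: 0.17 × 29.9 = 5.083
  age 6: 0.11 × 43.3 = 4.763
Maximum at age 4 (5.640).

4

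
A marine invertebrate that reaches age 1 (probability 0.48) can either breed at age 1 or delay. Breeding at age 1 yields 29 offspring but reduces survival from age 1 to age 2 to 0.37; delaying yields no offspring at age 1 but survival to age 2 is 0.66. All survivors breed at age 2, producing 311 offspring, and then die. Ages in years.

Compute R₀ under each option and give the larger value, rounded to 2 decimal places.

98.52

breed at age 1: R₀ = 0.48 × (29 + 0.37 × 311) = 0.48 × 144.0700 = 69.1536
delay to age 2: R₀ = 0.48 × (0.66 × 311) = 0.48 × 205.2600 = 98.5248
Higher: delay to age 2 (98.5248).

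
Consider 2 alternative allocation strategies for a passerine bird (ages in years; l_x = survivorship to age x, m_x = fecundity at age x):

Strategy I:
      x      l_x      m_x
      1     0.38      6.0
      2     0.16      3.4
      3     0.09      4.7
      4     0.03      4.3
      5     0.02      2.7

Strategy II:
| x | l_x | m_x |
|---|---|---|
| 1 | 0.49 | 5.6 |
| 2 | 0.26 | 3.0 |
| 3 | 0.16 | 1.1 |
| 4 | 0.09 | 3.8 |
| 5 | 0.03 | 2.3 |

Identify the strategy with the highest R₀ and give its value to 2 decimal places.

Strategy I: R₀ = 0.38×6.0 + 0.16×3.4 + 0.09×4.7 + 0.03×4.3 + 0.02×2.7 = 3.4300
Strategy II: R₀ = 0.49×5.6 + 0.26×3.0 + 0.16×1.1 + 0.09×3.8 + 0.03×2.3 = 4.1110
Highest R₀: strategy II with 4.1110.

4.11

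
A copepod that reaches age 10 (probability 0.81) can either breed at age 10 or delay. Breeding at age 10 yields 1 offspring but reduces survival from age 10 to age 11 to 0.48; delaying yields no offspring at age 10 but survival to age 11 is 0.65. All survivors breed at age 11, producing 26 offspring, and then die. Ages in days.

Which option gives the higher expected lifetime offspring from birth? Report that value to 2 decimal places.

breed at age 10: R₀ = 0.81 × (1 + 0.48 × 26) = 0.81 × 13.4800 = 10.9188
delay to age 11: R₀ = 0.81 × (0.65 × 26) = 0.81 × 16.9000 = 13.6890
Higher: delay to age 11 (13.6890).

13.69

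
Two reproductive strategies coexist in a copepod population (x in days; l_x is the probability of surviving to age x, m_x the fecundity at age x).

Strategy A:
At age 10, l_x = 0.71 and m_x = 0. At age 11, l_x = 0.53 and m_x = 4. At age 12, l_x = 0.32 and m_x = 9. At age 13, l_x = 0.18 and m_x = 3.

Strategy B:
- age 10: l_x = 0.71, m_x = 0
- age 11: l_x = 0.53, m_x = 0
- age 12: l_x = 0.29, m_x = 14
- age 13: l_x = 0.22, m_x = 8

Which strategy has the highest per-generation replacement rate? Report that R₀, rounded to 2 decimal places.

Strategy A: R₀ = 0.71×0 + 0.53×4 + 0.32×9 + 0.18×3 = 5.5400
Strategy B: R₀ = 0.71×0 + 0.53×0 + 0.29×14 + 0.22×8 = 5.8200
Highest R₀: strategy B with 5.8200.

5.82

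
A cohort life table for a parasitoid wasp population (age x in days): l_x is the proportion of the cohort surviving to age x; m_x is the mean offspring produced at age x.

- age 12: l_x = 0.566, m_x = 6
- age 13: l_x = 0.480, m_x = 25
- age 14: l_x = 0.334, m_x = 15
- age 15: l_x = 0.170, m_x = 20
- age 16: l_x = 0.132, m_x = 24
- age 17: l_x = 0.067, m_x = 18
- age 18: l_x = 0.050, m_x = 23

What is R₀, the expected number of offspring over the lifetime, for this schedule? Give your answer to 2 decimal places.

29.33

R₀ = Σ l_x m_x:
  age 12: 0.566 × 6 = 3.3960
  age 13: 0.480 × 25 = 12.0000
  age 14: 0.334 × 15 = 5.0100
  age 15: 0.170 × 20 = 3.4000
  age 16: 0.132 × 24 = 3.1680
  age 17: 0.067 × 18 = 1.2060
  age 18: 0.050 × 23 = 1.1500
R₀ = 3.3960 + 12.0000 + 5.0100 + 3.4000 + 3.1680 + 1.2060 + 1.1500 = 29.3300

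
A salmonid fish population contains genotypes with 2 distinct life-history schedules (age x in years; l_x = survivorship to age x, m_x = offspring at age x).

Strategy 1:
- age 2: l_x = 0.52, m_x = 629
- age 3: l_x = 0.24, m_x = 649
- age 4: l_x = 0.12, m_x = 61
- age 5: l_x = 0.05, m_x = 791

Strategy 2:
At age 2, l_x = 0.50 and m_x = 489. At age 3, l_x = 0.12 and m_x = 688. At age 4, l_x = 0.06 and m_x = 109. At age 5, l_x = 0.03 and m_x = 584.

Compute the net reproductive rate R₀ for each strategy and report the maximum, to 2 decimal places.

Strategy 1: R₀ = 0.52×629 + 0.24×649 + 0.12×61 + 0.05×791 = 529.7100
Strategy 2: R₀ = 0.50×489 + 0.12×688 + 0.06×109 + 0.03×584 = 351.1200
Highest R₀: strategy 1 with 529.7100.

529.71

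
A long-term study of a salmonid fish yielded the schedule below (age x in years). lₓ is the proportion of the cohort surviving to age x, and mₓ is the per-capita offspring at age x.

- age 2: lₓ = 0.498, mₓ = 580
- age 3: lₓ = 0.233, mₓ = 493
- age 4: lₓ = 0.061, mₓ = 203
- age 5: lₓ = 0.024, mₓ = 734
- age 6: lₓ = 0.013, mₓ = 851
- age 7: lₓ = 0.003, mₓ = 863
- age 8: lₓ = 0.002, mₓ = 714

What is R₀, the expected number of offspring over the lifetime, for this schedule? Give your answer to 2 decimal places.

448.79

R₀ = Σ lₓ mₓ:
  age 2: 0.498 × 580 = 288.8400
  age 3: 0.233 × 493 = 114.8690
  age 4: 0.061 × 203 = 12.3830
  age 5: 0.024 × 734 = 17.6160
  age 6: 0.013 × 851 = 11.0630
  age 7: 0.003 × 863 = 2.5890
  age 8: 0.002 × 714 = 1.4280
R₀ = 288.8400 + 114.8690 + 12.3830 + 17.6160 + 11.0630 + 2.5890 + 1.4280 = 448.7880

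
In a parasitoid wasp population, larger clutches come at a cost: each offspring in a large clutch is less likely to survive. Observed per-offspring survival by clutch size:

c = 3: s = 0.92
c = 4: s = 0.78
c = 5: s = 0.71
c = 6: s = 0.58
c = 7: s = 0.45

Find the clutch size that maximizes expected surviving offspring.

Expected surviving offspring = c × s(c):
  c=3: 3 × 0.92 = 2.760
  c=4: 4 × 0.78 = 3.120
  c=5: 5 × 0.71 = 3.550
  c=6: 6 × 0.58 = 3.480
  c=7: 7 × 0.45 = 3.150
Maximum at c = 5 (3.550 surviving offspring).

5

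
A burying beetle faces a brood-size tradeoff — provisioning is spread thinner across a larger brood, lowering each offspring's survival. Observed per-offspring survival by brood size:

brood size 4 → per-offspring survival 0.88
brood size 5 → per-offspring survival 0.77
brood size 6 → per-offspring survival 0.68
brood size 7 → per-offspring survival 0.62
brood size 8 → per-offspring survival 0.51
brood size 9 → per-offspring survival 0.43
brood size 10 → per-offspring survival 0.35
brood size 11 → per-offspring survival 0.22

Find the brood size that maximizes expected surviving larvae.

Expected surviving larvae = c × s(c):
  c=4: 4 × 0.88 = 3.520
  c=5: 5 × 0.77 = 3.850
  c=6: 6 × 0.68 = 4.080
  c=7: 7 × 0.62 = 4.340
  c=8: 8 × 0.51 = 4.080
  c=9: 9 × 0.43 = 3.870
  c=10: 10 × 0.35 = 3.500
  c=11: 11 × 0.22 = 2.420
Maximum at c = 7 (4.340 surviving larvae).

7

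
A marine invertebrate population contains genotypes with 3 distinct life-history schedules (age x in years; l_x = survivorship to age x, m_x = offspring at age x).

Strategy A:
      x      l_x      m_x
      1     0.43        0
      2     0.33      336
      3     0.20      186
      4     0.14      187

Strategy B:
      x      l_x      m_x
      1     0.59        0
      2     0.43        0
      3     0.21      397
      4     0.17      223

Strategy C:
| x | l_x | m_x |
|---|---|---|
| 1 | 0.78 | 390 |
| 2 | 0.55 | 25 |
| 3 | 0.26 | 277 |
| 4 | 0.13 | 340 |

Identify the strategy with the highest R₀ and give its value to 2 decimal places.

Strategy A: R₀ = 0.43×0 + 0.33×336 + 0.20×186 + 0.14×187 = 174.2600
Strategy B: R₀ = 0.59×0 + 0.43×0 + 0.21×397 + 0.17×223 = 121.2800
Strategy C: R₀ = 0.78×390 + 0.55×25 + 0.26×277 + 0.13×340 = 434.1700
Highest R₀: strategy C with 434.1700.

434.17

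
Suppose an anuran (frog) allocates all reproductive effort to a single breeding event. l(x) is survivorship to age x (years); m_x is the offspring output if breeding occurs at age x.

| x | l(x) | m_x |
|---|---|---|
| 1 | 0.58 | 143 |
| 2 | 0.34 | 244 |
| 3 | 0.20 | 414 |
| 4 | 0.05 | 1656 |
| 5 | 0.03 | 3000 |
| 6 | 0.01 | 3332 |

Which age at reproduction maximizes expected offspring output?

5

Expected offspring if breeding at age x = l(x) × m_x:
  age 1: 0.58 × 143 = 82.940
  age 2: 0.34 × 244 = 82.960
  age 3: 0.20 × 414 = 82.800
  age 4: 0.05 × 1656 = 82.800
  age 5: 0.03 × 3000 = 90.000
  age 6: 0.01 × 3332 = 33.320
Maximum at age 5 (90.000).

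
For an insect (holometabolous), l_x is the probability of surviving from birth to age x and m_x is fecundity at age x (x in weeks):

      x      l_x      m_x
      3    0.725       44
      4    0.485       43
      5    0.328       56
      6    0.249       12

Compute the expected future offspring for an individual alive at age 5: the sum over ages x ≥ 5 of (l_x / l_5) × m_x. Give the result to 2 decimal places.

65.11

l_5 = 0.328. Conditional survival from age 5 to x is l_x / l_5.
  x=5: (0.328/0.328) × 56 = 56.0000
  x=6: (0.249/0.328) × 12 = 9.1098
Sum = 56.0000 + 9.1098 = 65.1098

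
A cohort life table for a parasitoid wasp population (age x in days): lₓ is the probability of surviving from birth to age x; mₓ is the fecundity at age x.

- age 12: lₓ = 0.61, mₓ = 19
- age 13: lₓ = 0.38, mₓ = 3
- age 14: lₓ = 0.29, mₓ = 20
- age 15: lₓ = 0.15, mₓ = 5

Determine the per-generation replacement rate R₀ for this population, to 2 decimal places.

19.28

R₀ = Σ lₓ mₓ:
  age 12: 0.61 × 19 = 11.5900
  age 13: 0.38 × 3 = 1.1400
  age 14: 0.29 × 20 = 5.8000
  age 15: 0.15 × 5 = 0.7500
R₀ = 11.5900 + 1.1400 + 5.8000 + 0.7500 = 19.2800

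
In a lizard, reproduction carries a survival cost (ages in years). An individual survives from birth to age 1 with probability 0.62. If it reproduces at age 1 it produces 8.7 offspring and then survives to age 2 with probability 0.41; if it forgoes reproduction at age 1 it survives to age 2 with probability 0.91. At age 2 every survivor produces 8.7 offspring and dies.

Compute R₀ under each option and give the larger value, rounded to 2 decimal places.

7.61

breed at age 1: R₀ = 0.62 × (8.7 + 0.41 × 8.7) = 0.62 × 12.2670 = 7.6055
delay to age 2: R₀ = 0.62 × (0.91 × 8.7) = 0.62 × 7.9170 = 4.9085
Higher: breed at age 1 (7.6055).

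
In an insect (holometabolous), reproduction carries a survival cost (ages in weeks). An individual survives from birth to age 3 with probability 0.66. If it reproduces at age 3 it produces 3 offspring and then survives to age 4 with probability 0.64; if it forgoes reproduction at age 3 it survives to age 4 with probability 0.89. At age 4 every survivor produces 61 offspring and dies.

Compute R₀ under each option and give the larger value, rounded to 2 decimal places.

35.83

breed at age 3: R₀ = 0.66 × (3 + 0.64 × 61) = 0.66 × 42.0400 = 27.7464
delay to age 4: R₀ = 0.66 × (0.89 × 61) = 0.66 × 54.2900 = 35.8314
Higher: delay to age 4 (35.8314).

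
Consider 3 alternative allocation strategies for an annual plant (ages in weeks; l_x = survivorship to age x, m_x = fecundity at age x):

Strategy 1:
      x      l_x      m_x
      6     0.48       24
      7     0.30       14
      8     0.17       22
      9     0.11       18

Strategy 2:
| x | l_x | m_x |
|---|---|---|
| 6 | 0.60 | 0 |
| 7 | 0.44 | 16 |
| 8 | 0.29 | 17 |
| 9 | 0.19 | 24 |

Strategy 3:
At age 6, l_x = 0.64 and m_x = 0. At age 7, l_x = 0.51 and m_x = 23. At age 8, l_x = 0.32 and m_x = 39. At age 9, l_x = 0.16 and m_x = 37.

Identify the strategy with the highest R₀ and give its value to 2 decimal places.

30.13

Strategy 1: R₀ = 0.48×24 + 0.30×14 + 0.17×22 + 0.11×18 = 21.4400
Strategy 2: R₀ = 0.60×0 + 0.44×16 + 0.29×17 + 0.19×24 = 16.5300
Strategy 3: R₀ = 0.64×0 + 0.51×23 + 0.32×39 + 0.16×37 = 30.1300
Highest R₀: strategy 3 with 30.1300.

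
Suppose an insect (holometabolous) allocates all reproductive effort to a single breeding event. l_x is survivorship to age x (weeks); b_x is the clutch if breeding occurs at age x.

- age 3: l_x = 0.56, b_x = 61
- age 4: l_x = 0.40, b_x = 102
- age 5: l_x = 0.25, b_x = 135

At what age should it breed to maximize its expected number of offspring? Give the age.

4

Expected offspring if breeding at age x = l_x × b_x:
  age 3: 0.56 × 61 = 34.160
  age 4: 0.40 × 102 = 40.800
  age 5: 0.25 × 135 = 33.750
Maximum at age 4 (40.800).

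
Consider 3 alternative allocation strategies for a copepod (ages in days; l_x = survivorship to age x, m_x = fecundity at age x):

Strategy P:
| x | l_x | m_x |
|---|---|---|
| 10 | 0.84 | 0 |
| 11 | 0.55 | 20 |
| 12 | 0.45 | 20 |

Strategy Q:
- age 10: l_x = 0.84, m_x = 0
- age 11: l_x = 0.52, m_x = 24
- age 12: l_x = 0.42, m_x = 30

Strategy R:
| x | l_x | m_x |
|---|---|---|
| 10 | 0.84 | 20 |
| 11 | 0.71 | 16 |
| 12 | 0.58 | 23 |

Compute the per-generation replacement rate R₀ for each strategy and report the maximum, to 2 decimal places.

41.50

Strategy P: R₀ = 0.84×0 + 0.55×20 + 0.45×20 = 20.0000
Strategy Q: R₀ = 0.84×0 + 0.52×24 + 0.42×30 = 25.0800
Strategy R: R₀ = 0.84×20 + 0.71×16 + 0.58×23 = 41.5000
Highest R₀: strategy R with 41.5000.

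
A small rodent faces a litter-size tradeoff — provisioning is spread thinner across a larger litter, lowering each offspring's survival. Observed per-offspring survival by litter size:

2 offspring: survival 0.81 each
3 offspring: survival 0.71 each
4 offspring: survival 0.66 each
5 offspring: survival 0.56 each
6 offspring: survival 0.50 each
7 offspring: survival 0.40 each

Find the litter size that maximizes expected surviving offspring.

6

Expected surviving offspring = c × s(c):
  c=2: 2 × 0.81 = 1.620
  c=3: 3 × 0.71 = 2.130
  c=4: 4 × 0.66 = 2.640
  c=5: 5 × 0.56 = 2.800
  c=6: 6 × 0.50 = 3.000
  c=7: 7 × 0.40 = 2.800
Maximum at c = 6 (3.000 surviving offspring).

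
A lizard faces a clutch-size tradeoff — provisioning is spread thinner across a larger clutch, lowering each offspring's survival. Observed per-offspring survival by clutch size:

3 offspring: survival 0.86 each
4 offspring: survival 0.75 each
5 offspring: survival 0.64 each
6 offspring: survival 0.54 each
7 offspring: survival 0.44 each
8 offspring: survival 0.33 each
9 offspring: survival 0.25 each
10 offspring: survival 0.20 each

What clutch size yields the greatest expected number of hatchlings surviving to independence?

6

Expected hatchlings surviving to independence = c × s(c):
  c=3: 3 × 0.86 = 2.580
  c=4: 4 × 0.75 = 3.000
  c=5: 5 × 0.64 = 3.200
  c=6: 6 × 0.54 = 3.240
  c=7: 7 × 0.44 = 3.080
  c=8: 8 × 0.33 = 2.640
  c=9: 9 × 0.25 = 2.250
  c=10: 10 × 0.20 = 2.000
Maximum at c = 6 (3.240 hatchlings surviving to independence).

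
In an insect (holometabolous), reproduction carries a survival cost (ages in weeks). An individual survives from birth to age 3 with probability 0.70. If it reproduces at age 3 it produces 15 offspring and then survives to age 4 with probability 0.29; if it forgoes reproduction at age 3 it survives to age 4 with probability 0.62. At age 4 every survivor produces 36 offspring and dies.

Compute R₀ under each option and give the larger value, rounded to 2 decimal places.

breed at age 3: R₀ = 0.70 × (15 + 0.29 × 36) = 0.70 × 25.4400 = 17.8080
delay to age 4: R₀ = 0.70 × (0.62 × 36) = 0.70 × 22.3200 = 15.6240
Higher: breed at age 3 (17.8080).

17.81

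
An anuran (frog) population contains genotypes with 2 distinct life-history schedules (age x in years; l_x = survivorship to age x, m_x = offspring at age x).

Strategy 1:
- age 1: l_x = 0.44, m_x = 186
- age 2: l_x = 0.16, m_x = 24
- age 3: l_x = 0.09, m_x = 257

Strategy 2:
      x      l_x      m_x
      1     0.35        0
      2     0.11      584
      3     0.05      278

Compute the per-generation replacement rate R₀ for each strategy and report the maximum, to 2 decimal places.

108.81

Strategy 1: R₀ = 0.44×186 + 0.16×24 + 0.09×257 = 108.8100
Strategy 2: R₀ = 0.35×0 + 0.11×584 + 0.05×278 = 78.1400
Highest R₀: strategy 1 with 108.8100.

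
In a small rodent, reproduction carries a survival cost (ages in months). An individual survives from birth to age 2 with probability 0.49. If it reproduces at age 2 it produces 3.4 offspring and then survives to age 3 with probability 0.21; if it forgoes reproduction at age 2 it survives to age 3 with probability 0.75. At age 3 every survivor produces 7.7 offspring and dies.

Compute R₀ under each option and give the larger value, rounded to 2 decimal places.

breed at age 2: R₀ = 0.49 × (3.4 + 0.21 × 7.7) = 0.49 × 5.0170 = 2.4583
delay to age 3: R₀ = 0.49 × (0.75 × 7.7) = 0.49 × 5.7750 = 2.8298
Higher: delay to age 3 (2.8298).

2.83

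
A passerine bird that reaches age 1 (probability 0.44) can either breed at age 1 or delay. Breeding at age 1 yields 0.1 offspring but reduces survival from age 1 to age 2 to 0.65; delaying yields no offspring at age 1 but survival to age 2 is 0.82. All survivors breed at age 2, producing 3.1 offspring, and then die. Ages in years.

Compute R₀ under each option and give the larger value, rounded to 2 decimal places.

breed at age 1: R₀ = 0.44 × (0.1 + 0.65 × 3.1) = 0.44 × 2.1150 = 0.9306
delay to age 2: R₀ = 0.44 × (0.82 × 3.1) = 0.44 × 2.5420 = 1.1185
Higher: delay to age 2 (1.1185).

1.12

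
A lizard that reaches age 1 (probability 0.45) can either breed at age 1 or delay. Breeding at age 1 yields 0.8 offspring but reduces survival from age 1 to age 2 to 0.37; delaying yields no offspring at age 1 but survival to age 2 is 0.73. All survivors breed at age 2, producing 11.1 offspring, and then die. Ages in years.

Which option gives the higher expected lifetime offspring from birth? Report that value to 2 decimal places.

breed at age 1: R₀ = 0.45 × (0.8 + 0.37 × 11.1) = 0.45 × 4.9070 = 2.2082
delay to age 2: R₀ = 0.45 × (0.73 × 11.1) = 0.45 × 8.1030 = 3.6463
Higher: delay to age 2 (3.6463).

3.65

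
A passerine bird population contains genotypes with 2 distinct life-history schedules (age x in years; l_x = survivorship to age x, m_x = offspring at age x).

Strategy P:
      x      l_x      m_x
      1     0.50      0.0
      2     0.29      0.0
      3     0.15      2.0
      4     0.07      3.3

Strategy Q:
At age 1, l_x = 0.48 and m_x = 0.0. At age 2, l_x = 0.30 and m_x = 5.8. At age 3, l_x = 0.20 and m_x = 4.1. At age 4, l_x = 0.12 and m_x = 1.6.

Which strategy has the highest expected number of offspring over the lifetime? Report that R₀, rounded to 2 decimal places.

Strategy P: R₀ = 0.50×0.0 + 0.29×0.0 + 0.15×2.0 + 0.07×3.3 = 0.5310
Strategy Q: R₀ = 0.48×0.0 + 0.30×5.8 + 0.20×4.1 + 0.12×1.6 = 2.7520
Highest R₀: strategy Q with 2.7520.

2.75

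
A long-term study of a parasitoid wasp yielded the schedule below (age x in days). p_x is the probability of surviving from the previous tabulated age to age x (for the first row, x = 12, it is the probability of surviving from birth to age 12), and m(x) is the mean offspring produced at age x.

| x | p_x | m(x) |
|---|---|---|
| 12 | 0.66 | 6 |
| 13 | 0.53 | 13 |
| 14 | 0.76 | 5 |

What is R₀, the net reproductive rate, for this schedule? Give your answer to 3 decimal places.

Survivorship from birth: l_x = p_12·p_13·…·p_x.
  l_12 = 0.66000
  l_13 = 0.34980
  l_14 = 0.26585
R₀ = Σ l_x m(x):
  age 12: 0.66000 × 6 = 3.9600
  age 13: 0.34980 × 13 = 4.5474
  age 14: 0.26585 × 5 = 1.3292
R₀ = 3.9600 + 4.5474 + 1.3292 = 9.8366

9.837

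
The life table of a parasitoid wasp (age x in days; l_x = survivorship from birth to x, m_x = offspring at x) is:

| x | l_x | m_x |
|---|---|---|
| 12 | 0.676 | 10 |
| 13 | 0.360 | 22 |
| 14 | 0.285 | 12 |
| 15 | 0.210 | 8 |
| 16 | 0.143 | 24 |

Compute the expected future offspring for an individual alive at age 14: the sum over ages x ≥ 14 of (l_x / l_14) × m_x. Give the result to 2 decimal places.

l_14 = 0.285. Conditional survival from age 14 to x is l_x / l_14.
  x=14: (0.285/0.285) × 12 = 12.0000
  x=15: (0.210/0.285) × 8 = 5.8947
  x=16: (0.143/0.285) × 24 = 12.0421
Sum = 12.0000 + 5.8947 + 12.0421 = 29.9368

29.94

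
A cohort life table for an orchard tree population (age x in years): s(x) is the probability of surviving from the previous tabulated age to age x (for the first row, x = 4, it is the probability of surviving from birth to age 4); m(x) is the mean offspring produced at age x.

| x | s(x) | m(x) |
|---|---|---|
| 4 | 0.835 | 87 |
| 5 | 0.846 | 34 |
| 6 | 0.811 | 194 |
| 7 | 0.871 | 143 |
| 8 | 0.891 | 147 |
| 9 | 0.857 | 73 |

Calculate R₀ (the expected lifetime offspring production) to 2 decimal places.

Survivorship from birth: l_x = s_4·s_5·…·s_x.
  l_4 = 0.83500
  l_5 = 0.70641
  l_6 = 0.57290
  l_7 = 0.49899
  l_8 = 0.44460
  l_9 = 0.38103
R₀ = Σ l_x m(x):
  age 4: 0.83500 × 87 = 72.6450
  age 5: 0.70641 × 34 = 24.0179
  age 6: 0.57290 × 194 = 111.1426
  age 7: 0.49899 × 143 = 71.3556
  age 8: 0.44460 × 147 = 65.3562
  age 9: 0.38103 × 73 = 27.8152
R₀ = 72.6450 + 24.0179 + 111.1426 + 71.3556 + 65.3562 + 27.8152 = 372.3325

372.33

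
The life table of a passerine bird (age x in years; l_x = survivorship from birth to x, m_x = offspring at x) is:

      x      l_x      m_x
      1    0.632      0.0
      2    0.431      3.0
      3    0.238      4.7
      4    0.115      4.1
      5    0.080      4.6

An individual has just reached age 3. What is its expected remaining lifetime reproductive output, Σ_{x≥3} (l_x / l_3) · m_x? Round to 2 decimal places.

8.23

l_3 = 0.238. Conditional survival from age 3 to x is l_x / l_3.
  x=3: (0.238/0.238) × 4.7 = 4.7000
  x=4: (0.115/0.238) × 4.1 = 1.9811
  x=5: (0.080/0.238) × 4.6 = 1.5462
Sum = 4.7000 + 1.9811 + 1.5462 = 8.2273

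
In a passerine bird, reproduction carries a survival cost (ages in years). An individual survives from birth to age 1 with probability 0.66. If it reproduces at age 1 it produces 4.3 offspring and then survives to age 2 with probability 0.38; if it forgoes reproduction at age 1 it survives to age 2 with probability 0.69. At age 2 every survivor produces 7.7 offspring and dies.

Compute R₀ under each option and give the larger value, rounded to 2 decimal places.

breed at age 1: R₀ = 0.66 × (4.3 + 0.38 × 7.7) = 0.66 × 7.2260 = 4.7692
delay to age 2: R₀ = 0.66 × (0.69 × 7.7) = 0.66 × 5.3130 = 3.5066
Higher: breed at age 1 (4.7692).

4.77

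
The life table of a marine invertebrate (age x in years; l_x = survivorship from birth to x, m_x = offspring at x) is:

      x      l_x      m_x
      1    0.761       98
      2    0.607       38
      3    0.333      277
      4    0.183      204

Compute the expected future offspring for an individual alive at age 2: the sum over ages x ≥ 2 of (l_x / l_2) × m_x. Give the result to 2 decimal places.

251.46

l_2 = 0.607. Conditional survival from age 2 to x is l_x / l_2.
  x=2: (0.607/0.607) × 38 = 38.0000
  x=3: (0.333/0.607) × 277 = 151.9621
  x=4: (0.183/0.607) × 204 = 61.5025
Sum = 38.0000 + 151.9621 + 61.5025 = 251.4646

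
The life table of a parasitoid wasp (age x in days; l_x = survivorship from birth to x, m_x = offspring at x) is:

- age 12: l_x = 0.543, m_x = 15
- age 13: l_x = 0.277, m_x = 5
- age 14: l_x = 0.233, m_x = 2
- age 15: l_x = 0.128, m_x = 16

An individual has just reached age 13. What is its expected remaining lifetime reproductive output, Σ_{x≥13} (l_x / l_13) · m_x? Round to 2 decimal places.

14.08

l_13 = 0.277. Conditional survival from age 13 to x is l_x / l_13.
  x=13: (0.277/0.277) × 5 = 5.0000
  x=14: (0.233/0.277) × 2 = 1.6823
  x=15: (0.128/0.277) × 16 = 7.3935
Sum = 5.0000 + 1.6823 + 7.3935 = 14.0758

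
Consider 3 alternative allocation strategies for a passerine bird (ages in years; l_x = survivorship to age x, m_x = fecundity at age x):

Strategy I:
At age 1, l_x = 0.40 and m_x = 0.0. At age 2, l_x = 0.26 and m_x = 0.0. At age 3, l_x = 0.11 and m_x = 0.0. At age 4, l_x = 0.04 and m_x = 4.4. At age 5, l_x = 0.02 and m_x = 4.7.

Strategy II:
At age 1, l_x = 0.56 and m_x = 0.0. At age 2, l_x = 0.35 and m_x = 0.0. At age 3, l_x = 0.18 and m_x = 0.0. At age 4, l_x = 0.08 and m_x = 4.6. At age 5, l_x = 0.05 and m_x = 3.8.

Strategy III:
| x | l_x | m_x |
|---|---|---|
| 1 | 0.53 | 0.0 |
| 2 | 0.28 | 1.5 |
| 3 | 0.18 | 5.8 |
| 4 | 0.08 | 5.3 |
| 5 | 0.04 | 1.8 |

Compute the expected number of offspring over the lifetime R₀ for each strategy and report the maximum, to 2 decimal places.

Strategy I: R₀ = 0.40×0.0 + 0.26×0.0 + 0.11×0.0 + 0.04×4.4 + 0.02×4.7 = 0.2700
Strategy II: R₀ = 0.56×0.0 + 0.35×0.0 + 0.18×0.0 + 0.08×4.6 + 0.05×3.8 = 0.5580
Strategy III: R₀ = 0.53×0.0 + 0.28×1.5 + 0.18×5.8 + 0.08×5.3 + 0.04×1.8 = 1.9600
Highest R₀: strategy III with 1.9600.

1.96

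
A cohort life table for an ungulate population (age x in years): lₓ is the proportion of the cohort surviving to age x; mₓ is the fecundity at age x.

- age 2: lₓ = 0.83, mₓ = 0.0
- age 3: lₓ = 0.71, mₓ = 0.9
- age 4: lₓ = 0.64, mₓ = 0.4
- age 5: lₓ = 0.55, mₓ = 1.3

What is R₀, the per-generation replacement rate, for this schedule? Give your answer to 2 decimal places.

1.61

R₀ = Σ lₓ mₓ:
  age 2: 0.83 × 0.0 = 0.0000
  age 3: 0.71 × 0.9 = 0.6390
  age 4: 0.64 × 0.4 = 0.2560
  age 5: 0.55 × 1.3 = 0.7150
R₀ = 0.0000 + 0.6390 + 0.2560 + 0.7150 = 1.6100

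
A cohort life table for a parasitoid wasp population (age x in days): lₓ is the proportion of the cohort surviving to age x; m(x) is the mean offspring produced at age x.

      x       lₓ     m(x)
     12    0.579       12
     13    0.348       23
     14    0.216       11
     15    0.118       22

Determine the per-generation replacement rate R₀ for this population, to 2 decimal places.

R₀ = Σ lₓ m(x):
  age 12: 0.579 × 12 = 6.9480
  age 13: 0.348 × 23 = 8.0040
  age 14: 0.216 × 11 = 2.3760
  age 15: 0.118 × 22 = 2.5960
R₀ = 6.9480 + 8.0040 + 2.3760 + 2.5960 = 19.9240

19.92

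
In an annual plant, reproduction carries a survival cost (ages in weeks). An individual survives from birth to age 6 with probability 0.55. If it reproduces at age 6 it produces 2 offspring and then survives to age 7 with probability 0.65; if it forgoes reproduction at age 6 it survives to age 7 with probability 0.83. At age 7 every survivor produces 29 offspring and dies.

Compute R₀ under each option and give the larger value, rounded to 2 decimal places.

13.24

breed at age 6: R₀ = 0.55 × (2 + 0.65 × 29) = 0.55 × 20.8500 = 11.4675
delay to age 7: R₀ = 0.55 × (0.83 × 29) = 0.55 × 24.0700 = 13.2385
Higher: delay to age 7 (13.2385).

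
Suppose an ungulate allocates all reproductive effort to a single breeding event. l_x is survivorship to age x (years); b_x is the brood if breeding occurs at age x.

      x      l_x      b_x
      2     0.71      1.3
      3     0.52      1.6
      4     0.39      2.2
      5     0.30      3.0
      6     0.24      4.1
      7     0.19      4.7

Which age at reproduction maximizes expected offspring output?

Expected offspring if breeding at age x = l_x × b_x:
  age 2: 0.71 × 1.3 = 0.923
  age 3: 0.52 × 1.6 = 0.832
  age 4: 0.39 × 2.2 = 0.858
  age 5: 0.30 × 3.0 = 0.900
  age 6: 0.24 × 4.1 = 0.984
  age 7: 0.19 × 4.7 = 0.893
Maximum at age 6 (0.984).

6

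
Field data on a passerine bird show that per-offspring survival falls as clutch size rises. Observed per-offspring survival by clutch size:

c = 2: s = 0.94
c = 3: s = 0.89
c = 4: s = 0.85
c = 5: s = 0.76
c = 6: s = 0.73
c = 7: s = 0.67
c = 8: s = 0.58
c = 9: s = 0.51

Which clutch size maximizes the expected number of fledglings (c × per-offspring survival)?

Expected fledglings = c × s(c):
  c=2: 2 × 0.94 = 1.880
  c=3: 3 × 0.89 = 2.670
  c=4: 4 × 0.85 = 3.400
  c=5: 5 × 0.76 = 3.800
  c=6: 6 × 0.73 = 4.380
  c=7: 7 × 0.67 = 4.690
  c=8: 8 × 0.58 = 4.640
  c=9: 9 × 0.51 = 4.590
Maximum at c = 7 (4.690 fledglings).

7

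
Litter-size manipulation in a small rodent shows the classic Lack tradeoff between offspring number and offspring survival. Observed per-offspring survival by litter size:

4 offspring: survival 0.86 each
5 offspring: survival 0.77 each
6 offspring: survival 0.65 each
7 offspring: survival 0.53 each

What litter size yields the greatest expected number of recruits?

Expected recruits = c × s(c):
  c=4: 4 × 0.86 = 3.440
  c=5: 5 × 0.77 = 3.850
  c=6: 6 × 0.65 = 3.900
  c=7: 7 × 0.53 = 3.710
Maximum at c = 6 (3.900 recruits).

6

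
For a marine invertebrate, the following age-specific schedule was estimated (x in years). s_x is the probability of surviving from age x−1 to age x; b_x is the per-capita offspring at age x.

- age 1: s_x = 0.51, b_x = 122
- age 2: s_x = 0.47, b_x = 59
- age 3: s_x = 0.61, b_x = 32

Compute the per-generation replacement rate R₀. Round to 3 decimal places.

Survivorship from birth: l_x = s_1·s_2·…·s_x.
  l_1 = 0.51000
  l_2 = 0.23970
  l_3 = 0.14622
R₀ = Σ l_x b_x:
  age 1: 0.51000 × 122 = 62.2200
  age 2: 0.23970 × 59 = 14.1423
  age 3: 0.14622 × 32 = 4.6790
R₀ = 62.2200 + 14.1423 + 4.6790 = 81.0413

81.041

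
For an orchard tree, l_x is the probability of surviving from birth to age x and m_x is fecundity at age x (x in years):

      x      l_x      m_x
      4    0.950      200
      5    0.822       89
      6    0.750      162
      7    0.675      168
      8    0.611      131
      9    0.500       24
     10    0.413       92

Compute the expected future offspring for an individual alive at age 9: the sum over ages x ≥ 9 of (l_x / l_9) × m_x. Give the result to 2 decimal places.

l_9 = 0.500. Conditional survival from age 9 to x is l_x / l_9.
  x=9: (0.500/0.500) × 24 = 24.0000
  x=10: (0.413/0.500) × 92 = 75.9920
Sum = 24.0000 + 75.9920 = 99.9920

99.99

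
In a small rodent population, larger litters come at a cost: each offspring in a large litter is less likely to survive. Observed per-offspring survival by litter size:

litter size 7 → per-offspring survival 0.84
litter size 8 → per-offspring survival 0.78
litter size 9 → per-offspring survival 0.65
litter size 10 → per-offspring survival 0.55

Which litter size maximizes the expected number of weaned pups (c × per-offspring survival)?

8

Expected weaned pups = c × s(c):
  c=7: 7 × 0.84 = 5.880
  c=8: 8 × 0.78 = 6.240
  c=9: 9 × 0.65 = 5.850
  c=10: 10 × 0.55 = 5.500
Maximum at c = 8 (6.240 weaned pups).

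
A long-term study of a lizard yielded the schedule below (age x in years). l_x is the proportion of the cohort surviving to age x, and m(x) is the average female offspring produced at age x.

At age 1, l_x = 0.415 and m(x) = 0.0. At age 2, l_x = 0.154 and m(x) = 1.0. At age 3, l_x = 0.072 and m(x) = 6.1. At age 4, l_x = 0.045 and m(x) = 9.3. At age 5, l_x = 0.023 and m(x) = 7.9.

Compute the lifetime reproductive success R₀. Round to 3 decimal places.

R₀ = Σ l_x m(x):
  age 1: 0.415 × 0.0 = 0.0000
  age 2: 0.154 × 1.0 = 0.1540
  age 3: 0.072 × 6.1 = 0.4392
  age 4: 0.045 × 9.3 = 0.4185
  age 5: 0.023 × 7.9 = 0.1817
R₀ = 0.0000 + 0.1540 + 0.4392 + 0.4185 + 0.1817 = 1.1934

1.193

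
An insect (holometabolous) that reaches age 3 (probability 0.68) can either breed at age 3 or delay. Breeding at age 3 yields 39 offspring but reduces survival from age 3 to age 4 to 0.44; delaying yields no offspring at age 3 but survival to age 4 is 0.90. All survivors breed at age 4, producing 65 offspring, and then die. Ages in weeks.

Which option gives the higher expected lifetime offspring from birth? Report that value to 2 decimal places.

breed at age 3: R₀ = 0.68 × (39 + 0.44 × 65) = 0.68 × 67.6000 = 45.9680
delay to age 4: R₀ = 0.68 × (0.90 × 65) = 0.68 × 58.5000 = 39.7800
Higher: breed at age 3 (45.9680).

45.97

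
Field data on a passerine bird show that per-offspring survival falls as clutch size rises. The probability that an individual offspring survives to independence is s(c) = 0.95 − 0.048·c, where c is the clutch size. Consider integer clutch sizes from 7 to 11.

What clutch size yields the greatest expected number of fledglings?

10

Expected fledglings = c × s(c):
  c=7: 7 × 0.614 = 4.298
  c=8: 8 × 0.566 = 4.528
  c=9: 9 × 0.518 = 4.662
  c=10: 10 × 0.470 = 4.700
  c=11: 11 × 0.422 = 4.642
Maximum at c = 10 (4.700 fledglings).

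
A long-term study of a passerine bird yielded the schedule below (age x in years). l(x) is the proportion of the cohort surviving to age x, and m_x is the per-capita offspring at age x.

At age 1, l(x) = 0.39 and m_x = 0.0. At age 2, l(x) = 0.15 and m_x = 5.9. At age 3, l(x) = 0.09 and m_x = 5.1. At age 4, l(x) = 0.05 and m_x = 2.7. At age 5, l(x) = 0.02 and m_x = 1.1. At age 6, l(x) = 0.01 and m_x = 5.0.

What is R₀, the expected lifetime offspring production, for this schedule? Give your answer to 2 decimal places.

R₀ = Σ l(x) m_x:
  age 1: 0.39 × 0.0 = 0.0000
  age 2: 0.15 × 5.9 = 0.8850
  age 3: 0.09 × 5.1 = 0.4590
  age 4: 0.05 × 2.7 = 0.1350
  age 5: 0.02 × 1.1 = 0.0220
  age 6: 0.01 × 5.0 = 0.0500
R₀ = 0.0000 + 0.8850 + 0.4590 + 0.1350 + 0.0220 + 0.0500 = 1.5510

1.55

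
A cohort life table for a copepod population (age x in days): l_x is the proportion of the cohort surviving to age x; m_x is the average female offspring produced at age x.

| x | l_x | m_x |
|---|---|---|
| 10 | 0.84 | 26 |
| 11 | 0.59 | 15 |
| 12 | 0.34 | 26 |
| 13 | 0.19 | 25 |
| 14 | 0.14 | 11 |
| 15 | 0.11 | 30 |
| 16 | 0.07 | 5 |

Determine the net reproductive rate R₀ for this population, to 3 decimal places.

R₀ = Σ l_x m_x:
  age 10: 0.84 × 26 = 21.8400
  age 11: 0.59 × 15 = 8.8500
  age 12: 0.34 × 26 = 8.8400
  age 13: 0.19 × 25 = 4.7500
  age 14: 0.14 × 11 = 1.5400
  age 15: 0.11 × 30 = 3.3000
  age 16: 0.07 × 5 = 0.3500
R₀ = 21.8400 + 8.8500 + 8.8400 + 4.7500 + 1.5400 + 3.3000 + 0.3500 = 49.4700

49.470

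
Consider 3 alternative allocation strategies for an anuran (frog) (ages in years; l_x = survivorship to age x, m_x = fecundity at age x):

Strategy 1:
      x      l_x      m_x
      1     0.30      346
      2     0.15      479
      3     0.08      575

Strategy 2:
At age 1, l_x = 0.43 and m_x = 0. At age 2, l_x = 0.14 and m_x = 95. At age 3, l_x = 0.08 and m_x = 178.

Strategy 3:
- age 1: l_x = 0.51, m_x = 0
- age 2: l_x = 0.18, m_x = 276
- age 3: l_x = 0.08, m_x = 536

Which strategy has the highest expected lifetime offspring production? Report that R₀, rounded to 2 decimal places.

Strategy 1: R₀ = 0.30×346 + 0.15×479 + 0.08×575 = 221.6500
Strategy 2: R₀ = 0.43×0 + 0.14×95 + 0.08×178 = 27.5400
Strategy 3: R₀ = 0.51×0 + 0.18×276 + 0.08×536 = 92.5600
Highest R₀: strategy 1 with 221.6500.

221.65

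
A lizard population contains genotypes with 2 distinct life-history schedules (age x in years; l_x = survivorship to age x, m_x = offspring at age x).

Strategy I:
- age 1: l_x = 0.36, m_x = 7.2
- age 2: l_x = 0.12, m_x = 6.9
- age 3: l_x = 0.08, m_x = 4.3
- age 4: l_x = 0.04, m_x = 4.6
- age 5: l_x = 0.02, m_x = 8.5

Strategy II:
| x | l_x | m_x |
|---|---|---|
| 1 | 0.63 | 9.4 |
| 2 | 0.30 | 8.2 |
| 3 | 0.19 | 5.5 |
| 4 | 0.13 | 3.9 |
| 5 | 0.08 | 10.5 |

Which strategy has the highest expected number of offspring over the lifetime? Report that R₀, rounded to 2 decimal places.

Strategy I: R₀ = 0.36×7.2 + 0.12×6.9 + 0.08×4.3 + 0.04×4.6 + 0.02×8.5 = 4.1180
Strategy II: R₀ = 0.63×9.4 + 0.30×8.2 + 0.19×5.5 + 0.13×3.9 + 0.08×10.5 = 10.7740
Highest R₀: strategy II with 10.7740.

10.77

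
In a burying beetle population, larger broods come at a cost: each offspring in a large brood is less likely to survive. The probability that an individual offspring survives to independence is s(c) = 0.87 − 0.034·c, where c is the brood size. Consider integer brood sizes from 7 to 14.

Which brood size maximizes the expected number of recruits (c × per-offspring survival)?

13

Expected recruits = c × s(c):
  c=7: 7 × 0.632 = 4.424
  c=8: 8 × 0.598 = 4.784
  c=9: 9 × 0.564 = 5.076
  c=10: 10 × 0.530 = 5.300
  c=11: 11 × 0.496 = 5.456
  c=12: 12 × 0.462 = 5.544
  c=13: 13 × 0.428 = 5.564
  c=14: 14 × 0.394 = 5.516
Maximum at c = 13 (5.564 recruits).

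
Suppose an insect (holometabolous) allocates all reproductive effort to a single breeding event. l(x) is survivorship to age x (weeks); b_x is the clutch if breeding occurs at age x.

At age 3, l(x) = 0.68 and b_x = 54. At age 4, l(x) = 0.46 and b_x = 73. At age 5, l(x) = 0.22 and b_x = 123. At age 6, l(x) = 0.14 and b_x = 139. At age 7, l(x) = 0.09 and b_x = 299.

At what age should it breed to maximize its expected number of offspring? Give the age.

Expected offspring if breeding at age x = l(x) × b_x:
  age 3: 0.68 × 54 = 36.720
  age 4: 0.46 × 73 = 33.580
  age 5: 0.22 × 123 = 27.060
  age 6: 0.14 × 139 = 19.460
  age 7: 0.09 × 299 = 26.910
Maximum at age 3 (36.720).

3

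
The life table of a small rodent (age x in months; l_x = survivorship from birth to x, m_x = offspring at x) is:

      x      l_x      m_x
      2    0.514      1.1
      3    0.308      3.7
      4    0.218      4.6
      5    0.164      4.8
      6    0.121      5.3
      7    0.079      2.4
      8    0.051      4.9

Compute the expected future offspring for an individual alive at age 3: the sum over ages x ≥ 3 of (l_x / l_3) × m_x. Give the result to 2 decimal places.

13.02

l_3 = 0.308. Conditional survival from age 3 to x is l_x / l_3.
  x=3: (0.308/0.308) × 3.7 = 3.7000
  x=4: (0.218/0.308) × 4.6 = 3.2558
  x=5: (0.164/0.308) × 4.8 = 2.5558
  x=6: (0.121/0.308) × 5.3 = 2.0821
  x=7: (0.079/0.308) × 2.4 = 0.6156
  x=8: (0.051/0.308) × 4.9 = 0.8114
Sum = 3.7000 + 3.2558 + 2.5558 + 2.0821 + 0.6156 + 0.8114 = 13.0208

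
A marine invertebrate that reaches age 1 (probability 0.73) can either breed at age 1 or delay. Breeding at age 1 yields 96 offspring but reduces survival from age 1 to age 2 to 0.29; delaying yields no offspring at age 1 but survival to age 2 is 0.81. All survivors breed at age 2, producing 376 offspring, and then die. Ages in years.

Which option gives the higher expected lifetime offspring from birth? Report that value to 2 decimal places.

222.33

breed at age 1: R₀ = 0.73 × (96 + 0.29 × 376) = 0.73 × 205.0400 = 149.6792
delay to age 2: R₀ = 0.73 × (0.81 × 376) = 0.73 × 304.5600 = 222.3288
Higher: delay to age 2 (222.3288).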